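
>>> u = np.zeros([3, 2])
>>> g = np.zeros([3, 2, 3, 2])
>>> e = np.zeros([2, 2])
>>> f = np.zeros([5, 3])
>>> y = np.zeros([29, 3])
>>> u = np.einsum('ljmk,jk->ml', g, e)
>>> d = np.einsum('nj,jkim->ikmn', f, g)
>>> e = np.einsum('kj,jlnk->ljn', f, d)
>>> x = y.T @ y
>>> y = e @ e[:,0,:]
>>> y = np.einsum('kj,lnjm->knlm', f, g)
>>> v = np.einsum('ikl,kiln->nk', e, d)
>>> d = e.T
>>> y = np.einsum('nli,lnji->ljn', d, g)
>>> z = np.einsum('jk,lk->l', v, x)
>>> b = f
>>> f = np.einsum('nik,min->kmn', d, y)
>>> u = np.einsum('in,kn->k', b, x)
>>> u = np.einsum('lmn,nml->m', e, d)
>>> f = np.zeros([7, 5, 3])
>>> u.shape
(3,)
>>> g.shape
(3, 2, 3, 2)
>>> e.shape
(2, 3, 2)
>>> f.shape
(7, 5, 3)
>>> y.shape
(3, 3, 2)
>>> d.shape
(2, 3, 2)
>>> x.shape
(3, 3)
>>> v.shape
(5, 3)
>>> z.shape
(3,)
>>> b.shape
(5, 3)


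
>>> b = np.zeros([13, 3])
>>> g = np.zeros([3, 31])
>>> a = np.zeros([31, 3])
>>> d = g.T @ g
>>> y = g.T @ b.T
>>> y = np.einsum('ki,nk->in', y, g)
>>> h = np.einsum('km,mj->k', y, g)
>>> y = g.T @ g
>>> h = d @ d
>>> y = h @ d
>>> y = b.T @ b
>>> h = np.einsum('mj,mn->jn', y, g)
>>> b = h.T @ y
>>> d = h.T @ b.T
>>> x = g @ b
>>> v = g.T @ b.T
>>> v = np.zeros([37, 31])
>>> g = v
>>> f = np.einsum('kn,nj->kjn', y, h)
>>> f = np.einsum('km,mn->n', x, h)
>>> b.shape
(31, 3)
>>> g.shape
(37, 31)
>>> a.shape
(31, 3)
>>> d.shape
(31, 31)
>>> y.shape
(3, 3)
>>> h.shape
(3, 31)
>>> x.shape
(3, 3)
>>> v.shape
(37, 31)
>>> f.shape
(31,)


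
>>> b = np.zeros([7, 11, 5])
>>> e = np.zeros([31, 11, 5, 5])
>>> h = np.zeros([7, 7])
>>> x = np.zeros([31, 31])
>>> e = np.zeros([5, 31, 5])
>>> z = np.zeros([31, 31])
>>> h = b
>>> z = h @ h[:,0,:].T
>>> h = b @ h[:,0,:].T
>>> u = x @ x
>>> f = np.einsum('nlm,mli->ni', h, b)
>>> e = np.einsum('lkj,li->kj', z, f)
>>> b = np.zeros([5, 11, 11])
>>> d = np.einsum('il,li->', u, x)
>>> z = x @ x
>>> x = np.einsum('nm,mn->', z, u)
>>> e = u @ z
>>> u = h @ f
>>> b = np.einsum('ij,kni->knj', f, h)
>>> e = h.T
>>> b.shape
(7, 11, 5)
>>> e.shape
(7, 11, 7)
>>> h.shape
(7, 11, 7)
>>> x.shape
()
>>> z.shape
(31, 31)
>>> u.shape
(7, 11, 5)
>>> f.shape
(7, 5)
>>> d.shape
()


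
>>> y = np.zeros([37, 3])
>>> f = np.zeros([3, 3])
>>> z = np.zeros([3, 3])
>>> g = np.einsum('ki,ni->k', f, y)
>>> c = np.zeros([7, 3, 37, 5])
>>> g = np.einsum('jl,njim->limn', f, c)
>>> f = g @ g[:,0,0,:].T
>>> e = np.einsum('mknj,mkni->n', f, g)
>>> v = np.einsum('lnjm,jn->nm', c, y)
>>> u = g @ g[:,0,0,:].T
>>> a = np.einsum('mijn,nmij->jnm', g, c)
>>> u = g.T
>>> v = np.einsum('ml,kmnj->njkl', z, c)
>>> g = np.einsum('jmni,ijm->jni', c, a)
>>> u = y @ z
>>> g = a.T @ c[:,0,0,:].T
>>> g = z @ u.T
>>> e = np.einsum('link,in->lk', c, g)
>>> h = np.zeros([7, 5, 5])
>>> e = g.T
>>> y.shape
(37, 3)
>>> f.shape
(3, 37, 5, 3)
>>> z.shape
(3, 3)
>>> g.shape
(3, 37)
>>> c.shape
(7, 3, 37, 5)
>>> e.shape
(37, 3)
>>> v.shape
(37, 5, 7, 3)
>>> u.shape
(37, 3)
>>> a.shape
(5, 7, 3)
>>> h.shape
(7, 5, 5)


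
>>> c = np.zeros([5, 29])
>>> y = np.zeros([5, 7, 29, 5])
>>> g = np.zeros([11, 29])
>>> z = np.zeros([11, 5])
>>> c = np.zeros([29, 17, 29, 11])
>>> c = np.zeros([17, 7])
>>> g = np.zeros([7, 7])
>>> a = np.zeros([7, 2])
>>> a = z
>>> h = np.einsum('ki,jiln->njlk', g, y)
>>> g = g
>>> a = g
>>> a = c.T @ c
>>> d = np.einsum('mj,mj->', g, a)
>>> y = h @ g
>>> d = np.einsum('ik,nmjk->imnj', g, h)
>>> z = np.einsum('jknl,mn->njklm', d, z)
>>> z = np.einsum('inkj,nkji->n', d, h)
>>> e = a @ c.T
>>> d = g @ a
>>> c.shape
(17, 7)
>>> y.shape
(5, 5, 29, 7)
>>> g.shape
(7, 7)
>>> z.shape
(5,)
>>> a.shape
(7, 7)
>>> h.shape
(5, 5, 29, 7)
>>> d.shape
(7, 7)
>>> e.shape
(7, 17)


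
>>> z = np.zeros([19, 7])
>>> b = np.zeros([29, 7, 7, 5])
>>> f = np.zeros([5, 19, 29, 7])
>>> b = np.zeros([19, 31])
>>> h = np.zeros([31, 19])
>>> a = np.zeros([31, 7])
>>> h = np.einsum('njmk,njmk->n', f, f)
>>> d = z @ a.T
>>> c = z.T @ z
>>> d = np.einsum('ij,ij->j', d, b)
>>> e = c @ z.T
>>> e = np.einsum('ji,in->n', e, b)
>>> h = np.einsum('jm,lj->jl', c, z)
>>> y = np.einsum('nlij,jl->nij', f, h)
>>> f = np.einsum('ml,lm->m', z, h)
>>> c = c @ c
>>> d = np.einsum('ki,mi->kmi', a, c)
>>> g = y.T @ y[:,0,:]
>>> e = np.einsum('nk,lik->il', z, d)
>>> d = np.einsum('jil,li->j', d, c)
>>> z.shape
(19, 7)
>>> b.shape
(19, 31)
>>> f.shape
(19,)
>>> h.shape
(7, 19)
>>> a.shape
(31, 7)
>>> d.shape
(31,)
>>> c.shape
(7, 7)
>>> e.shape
(7, 31)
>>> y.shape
(5, 29, 7)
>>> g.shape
(7, 29, 7)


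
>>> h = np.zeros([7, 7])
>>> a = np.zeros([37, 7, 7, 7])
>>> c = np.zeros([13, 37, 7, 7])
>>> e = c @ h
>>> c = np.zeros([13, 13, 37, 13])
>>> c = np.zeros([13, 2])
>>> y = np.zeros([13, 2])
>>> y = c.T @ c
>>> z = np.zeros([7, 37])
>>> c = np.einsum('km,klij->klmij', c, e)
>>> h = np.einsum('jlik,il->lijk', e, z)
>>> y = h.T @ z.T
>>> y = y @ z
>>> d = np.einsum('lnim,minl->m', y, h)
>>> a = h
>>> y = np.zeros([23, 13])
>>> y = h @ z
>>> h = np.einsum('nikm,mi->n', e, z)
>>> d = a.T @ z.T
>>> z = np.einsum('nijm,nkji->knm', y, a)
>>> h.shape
(13,)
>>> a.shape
(37, 7, 13, 7)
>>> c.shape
(13, 37, 2, 7, 7)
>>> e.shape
(13, 37, 7, 7)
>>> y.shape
(37, 7, 13, 37)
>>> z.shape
(7, 37, 37)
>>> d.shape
(7, 13, 7, 7)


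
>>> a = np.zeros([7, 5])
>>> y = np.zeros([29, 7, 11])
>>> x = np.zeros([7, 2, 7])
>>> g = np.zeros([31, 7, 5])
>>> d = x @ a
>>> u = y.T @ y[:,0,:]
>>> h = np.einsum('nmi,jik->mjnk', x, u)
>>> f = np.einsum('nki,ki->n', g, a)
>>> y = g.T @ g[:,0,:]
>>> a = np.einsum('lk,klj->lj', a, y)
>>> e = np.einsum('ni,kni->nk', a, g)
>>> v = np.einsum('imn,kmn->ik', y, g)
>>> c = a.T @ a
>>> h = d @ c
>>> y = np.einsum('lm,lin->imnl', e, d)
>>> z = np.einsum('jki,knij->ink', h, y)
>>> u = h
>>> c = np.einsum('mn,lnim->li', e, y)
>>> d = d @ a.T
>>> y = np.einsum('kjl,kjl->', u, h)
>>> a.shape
(7, 5)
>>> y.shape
()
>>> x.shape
(7, 2, 7)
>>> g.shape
(31, 7, 5)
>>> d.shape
(7, 2, 7)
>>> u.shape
(7, 2, 5)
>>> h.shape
(7, 2, 5)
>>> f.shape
(31,)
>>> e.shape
(7, 31)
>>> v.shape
(5, 31)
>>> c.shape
(2, 5)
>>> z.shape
(5, 31, 2)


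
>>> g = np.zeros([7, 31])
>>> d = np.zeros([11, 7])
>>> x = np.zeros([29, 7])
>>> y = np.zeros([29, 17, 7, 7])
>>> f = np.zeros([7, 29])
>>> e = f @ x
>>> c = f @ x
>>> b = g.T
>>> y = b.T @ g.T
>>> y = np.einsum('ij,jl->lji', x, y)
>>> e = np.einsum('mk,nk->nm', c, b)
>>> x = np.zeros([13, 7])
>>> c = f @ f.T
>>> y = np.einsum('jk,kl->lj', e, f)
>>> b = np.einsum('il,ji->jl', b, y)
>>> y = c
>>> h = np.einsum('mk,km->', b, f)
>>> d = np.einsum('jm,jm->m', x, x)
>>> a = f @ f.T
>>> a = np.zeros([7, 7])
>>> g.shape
(7, 31)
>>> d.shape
(7,)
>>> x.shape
(13, 7)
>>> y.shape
(7, 7)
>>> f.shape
(7, 29)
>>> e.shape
(31, 7)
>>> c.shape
(7, 7)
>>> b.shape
(29, 7)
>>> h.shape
()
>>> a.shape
(7, 7)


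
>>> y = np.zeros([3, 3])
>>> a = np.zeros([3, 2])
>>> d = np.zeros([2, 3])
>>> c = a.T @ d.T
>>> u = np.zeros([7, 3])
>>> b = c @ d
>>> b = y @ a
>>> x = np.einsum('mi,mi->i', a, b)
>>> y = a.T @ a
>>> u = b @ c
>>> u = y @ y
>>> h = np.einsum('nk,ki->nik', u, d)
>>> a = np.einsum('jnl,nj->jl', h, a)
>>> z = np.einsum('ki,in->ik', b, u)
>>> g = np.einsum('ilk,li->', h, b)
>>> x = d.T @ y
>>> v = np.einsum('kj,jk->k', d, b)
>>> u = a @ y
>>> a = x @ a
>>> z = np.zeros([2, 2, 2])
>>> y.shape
(2, 2)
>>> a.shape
(3, 2)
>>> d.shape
(2, 3)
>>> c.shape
(2, 2)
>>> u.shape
(2, 2)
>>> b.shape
(3, 2)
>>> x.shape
(3, 2)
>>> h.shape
(2, 3, 2)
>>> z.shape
(2, 2, 2)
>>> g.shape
()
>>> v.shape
(2,)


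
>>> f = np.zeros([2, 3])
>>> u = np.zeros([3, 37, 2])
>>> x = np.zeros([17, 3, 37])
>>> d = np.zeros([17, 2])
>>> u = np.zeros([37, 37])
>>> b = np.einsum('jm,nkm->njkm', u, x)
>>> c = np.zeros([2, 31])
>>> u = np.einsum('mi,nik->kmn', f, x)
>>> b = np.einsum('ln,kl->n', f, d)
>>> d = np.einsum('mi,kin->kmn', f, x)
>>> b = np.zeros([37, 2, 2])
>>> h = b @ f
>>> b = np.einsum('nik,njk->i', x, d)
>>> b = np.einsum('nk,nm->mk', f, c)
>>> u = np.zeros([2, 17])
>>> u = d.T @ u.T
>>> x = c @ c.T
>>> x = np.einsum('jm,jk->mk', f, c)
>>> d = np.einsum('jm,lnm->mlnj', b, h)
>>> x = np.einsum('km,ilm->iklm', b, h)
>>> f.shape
(2, 3)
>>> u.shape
(37, 2, 2)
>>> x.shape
(37, 31, 2, 3)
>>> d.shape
(3, 37, 2, 31)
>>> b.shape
(31, 3)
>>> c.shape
(2, 31)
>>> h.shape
(37, 2, 3)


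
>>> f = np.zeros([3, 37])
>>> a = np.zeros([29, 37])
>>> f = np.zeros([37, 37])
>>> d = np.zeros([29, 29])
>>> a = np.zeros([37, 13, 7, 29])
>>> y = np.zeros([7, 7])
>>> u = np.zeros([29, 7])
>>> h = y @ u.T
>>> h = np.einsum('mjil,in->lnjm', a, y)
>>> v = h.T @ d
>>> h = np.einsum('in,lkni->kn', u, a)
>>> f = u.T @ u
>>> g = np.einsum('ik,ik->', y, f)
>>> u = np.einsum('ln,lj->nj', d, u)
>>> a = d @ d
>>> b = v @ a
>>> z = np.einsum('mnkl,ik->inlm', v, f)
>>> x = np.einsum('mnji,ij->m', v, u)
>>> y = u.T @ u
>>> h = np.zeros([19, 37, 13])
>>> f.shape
(7, 7)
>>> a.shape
(29, 29)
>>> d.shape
(29, 29)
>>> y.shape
(7, 7)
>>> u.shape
(29, 7)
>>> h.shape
(19, 37, 13)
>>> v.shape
(37, 13, 7, 29)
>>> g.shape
()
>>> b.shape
(37, 13, 7, 29)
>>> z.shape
(7, 13, 29, 37)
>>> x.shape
(37,)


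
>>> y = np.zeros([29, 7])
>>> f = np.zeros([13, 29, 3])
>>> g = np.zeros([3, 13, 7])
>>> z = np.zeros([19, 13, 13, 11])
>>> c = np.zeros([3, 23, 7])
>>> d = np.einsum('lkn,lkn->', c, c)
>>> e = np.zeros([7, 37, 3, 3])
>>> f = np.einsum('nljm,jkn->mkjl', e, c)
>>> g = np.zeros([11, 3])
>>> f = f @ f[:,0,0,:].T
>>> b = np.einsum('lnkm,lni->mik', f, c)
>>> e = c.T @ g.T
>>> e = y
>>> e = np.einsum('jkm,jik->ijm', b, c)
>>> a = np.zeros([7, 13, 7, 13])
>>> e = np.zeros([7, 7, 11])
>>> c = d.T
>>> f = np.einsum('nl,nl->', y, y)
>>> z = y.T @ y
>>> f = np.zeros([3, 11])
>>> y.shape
(29, 7)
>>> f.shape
(3, 11)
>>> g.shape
(11, 3)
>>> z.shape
(7, 7)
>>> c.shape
()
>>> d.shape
()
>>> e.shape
(7, 7, 11)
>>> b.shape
(3, 7, 3)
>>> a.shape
(7, 13, 7, 13)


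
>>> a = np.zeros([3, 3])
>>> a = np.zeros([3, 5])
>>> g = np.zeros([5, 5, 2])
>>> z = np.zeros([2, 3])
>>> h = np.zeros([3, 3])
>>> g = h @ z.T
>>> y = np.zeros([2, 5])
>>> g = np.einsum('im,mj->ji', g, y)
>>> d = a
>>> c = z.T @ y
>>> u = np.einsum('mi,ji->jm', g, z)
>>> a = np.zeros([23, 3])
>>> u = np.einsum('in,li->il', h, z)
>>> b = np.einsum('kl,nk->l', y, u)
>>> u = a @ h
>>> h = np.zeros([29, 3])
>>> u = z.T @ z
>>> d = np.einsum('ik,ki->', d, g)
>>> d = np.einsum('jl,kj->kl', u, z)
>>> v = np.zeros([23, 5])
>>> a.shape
(23, 3)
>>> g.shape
(5, 3)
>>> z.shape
(2, 3)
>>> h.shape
(29, 3)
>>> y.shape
(2, 5)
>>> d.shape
(2, 3)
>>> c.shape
(3, 5)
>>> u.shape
(3, 3)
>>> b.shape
(5,)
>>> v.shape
(23, 5)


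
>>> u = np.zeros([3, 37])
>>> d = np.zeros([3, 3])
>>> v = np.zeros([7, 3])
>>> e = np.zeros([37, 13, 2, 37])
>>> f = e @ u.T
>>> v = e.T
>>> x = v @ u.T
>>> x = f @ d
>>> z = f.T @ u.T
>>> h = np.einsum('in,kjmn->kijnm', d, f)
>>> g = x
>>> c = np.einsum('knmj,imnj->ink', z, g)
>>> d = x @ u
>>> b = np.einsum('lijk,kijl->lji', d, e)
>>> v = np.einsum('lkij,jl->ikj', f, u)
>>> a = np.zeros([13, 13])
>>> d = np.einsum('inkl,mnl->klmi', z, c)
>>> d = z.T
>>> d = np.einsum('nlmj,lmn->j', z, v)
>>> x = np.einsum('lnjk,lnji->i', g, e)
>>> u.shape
(3, 37)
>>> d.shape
(3,)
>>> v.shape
(2, 13, 3)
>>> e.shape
(37, 13, 2, 37)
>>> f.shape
(37, 13, 2, 3)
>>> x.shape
(37,)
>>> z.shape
(3, 2, 13, 3)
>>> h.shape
(37, 3, 13, 3, 2)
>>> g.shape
(37, 13, 2, 3)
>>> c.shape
(37, 2, 3)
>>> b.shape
(37, 2, 13)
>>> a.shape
(13, 13)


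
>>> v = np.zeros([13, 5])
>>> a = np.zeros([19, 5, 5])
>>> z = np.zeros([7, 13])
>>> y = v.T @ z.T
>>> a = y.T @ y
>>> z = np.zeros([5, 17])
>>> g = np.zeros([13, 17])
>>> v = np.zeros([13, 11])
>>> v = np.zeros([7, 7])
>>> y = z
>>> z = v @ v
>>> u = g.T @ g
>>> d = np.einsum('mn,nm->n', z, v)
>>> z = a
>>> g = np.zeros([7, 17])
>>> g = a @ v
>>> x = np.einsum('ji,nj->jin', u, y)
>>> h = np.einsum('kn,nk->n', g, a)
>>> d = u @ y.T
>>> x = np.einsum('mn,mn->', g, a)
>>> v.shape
(7, 7)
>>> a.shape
(7, 7)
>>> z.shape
(7, 7)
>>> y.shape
(5, 17)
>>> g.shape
(7, 7)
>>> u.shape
(17, 17)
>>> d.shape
(17, 5)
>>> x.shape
()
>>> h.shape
(7,)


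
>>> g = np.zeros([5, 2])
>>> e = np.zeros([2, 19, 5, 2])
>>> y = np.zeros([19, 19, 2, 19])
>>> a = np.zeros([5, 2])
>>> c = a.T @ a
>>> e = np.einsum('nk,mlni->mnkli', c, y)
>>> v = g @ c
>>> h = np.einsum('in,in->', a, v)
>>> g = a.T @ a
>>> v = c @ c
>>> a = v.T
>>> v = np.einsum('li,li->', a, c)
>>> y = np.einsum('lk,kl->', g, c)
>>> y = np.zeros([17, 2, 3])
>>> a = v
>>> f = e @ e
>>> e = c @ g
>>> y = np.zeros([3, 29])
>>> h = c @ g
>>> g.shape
(2, 2)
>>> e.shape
(2, 2)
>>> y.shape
(3, 29)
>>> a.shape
()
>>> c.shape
(2, 2)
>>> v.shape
()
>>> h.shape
(2, 2)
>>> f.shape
(19, 2, 2, 19, 19)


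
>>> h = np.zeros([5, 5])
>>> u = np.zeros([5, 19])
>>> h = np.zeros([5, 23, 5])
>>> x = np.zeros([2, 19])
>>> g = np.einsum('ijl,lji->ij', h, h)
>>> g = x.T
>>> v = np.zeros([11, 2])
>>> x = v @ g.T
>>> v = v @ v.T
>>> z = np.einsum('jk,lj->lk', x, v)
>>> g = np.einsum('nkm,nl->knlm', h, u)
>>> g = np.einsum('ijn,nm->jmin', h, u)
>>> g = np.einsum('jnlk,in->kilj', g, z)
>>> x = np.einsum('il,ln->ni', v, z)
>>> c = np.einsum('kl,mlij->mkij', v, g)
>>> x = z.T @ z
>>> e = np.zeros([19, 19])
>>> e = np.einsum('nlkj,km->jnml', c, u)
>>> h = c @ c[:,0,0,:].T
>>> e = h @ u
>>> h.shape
(5, 11, 5, 5)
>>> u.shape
(5, 19)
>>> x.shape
(19, 19)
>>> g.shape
(5, 11, 5, 23)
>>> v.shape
(11, 11)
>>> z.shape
(11, 19)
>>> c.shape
(5, 11, 5, 23)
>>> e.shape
(5, 11, 5, 19)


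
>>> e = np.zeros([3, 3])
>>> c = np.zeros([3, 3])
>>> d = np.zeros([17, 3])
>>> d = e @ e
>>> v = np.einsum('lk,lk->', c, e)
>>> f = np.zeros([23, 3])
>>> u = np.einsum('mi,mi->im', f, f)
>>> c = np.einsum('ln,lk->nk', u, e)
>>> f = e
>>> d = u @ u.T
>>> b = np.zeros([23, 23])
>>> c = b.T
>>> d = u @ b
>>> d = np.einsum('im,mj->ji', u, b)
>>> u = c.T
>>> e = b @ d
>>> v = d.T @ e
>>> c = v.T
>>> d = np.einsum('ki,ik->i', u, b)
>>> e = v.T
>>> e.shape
(3, 3)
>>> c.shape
(3, 3)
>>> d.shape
(23,)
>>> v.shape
(3, 3)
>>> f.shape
(3, 3)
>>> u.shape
(23, 23)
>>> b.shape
(23, 23)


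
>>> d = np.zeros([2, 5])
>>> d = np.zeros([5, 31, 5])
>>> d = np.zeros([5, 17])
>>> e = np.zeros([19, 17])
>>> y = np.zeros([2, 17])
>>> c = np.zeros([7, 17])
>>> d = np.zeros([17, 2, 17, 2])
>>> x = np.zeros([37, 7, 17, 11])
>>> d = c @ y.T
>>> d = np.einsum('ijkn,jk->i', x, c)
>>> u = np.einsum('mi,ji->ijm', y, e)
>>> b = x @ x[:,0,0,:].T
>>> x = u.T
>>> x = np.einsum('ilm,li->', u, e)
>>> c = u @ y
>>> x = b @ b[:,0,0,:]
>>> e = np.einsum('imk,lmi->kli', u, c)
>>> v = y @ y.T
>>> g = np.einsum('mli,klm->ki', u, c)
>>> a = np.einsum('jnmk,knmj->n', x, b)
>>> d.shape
(37,)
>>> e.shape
(2, 17, 17)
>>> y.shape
(2, 17)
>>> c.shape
(17, 19, 17)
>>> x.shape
(37, 7, 17, 37)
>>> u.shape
(17, 19, 2)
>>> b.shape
(37, 7, 17, 37)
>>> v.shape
(2, 2)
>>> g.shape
(17, 2)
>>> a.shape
(7,)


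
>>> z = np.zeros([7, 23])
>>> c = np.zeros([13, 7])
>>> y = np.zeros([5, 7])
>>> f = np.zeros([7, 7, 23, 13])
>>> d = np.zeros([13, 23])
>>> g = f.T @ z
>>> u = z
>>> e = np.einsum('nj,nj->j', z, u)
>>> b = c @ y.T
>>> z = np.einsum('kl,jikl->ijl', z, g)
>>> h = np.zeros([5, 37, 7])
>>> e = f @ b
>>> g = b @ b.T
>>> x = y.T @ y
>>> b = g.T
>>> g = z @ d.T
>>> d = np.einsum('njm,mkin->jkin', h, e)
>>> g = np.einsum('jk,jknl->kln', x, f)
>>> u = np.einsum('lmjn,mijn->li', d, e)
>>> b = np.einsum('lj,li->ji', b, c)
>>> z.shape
(23, 13, 23)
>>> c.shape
(13, 7)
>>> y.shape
(5, 7)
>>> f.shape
(7, 7, 23, 13)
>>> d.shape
(37, 7, 23, 5)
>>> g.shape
(7, 13, 23)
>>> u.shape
(37, 7)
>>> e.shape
(7, 7, 23, 5)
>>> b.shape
(13, 7)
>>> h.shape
(5, 37, 7)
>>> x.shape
(7, 7)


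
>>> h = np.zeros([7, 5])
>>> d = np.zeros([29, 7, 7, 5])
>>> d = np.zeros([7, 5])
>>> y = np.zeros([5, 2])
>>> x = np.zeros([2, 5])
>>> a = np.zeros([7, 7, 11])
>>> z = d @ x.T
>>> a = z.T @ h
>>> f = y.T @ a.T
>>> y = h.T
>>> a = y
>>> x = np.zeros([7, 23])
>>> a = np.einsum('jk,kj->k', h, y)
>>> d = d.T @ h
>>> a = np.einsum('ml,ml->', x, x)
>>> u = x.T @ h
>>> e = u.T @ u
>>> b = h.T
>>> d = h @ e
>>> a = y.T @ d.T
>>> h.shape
(7, 5)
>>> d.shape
(7, 5)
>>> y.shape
(5, 7)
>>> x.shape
(7, 23)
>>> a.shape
(7, 7)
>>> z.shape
(7, 2)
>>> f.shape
(2, 2)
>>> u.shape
(23, 5)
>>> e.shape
(5, 5)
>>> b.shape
(5, 7)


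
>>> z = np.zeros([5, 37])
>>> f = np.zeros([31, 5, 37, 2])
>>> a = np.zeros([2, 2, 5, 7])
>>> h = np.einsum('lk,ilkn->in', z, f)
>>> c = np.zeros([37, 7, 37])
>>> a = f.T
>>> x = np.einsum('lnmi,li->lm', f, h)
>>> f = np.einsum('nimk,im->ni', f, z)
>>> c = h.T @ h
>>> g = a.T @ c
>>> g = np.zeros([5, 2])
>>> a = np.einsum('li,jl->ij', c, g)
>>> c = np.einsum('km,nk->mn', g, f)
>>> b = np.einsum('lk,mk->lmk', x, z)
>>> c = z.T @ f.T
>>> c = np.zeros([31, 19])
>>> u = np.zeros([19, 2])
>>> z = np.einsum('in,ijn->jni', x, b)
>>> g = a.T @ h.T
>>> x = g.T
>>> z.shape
(5, 37, 31)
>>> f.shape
(31, 5)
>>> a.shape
(2, 5)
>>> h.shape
(31, 2)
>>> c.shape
(31, 19)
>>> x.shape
(31, 5)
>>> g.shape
(5, 31)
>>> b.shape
(31, 5, 37)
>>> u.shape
(19, 2)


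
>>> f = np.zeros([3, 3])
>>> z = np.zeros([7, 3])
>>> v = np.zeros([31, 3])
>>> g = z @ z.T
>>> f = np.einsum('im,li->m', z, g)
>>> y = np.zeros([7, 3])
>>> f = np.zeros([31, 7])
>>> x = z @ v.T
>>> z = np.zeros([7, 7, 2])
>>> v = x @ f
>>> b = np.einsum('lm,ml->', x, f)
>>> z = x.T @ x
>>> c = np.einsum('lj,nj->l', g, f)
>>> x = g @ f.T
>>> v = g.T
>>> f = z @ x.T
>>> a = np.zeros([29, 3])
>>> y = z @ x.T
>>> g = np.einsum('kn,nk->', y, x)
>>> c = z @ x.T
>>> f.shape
(31, 7)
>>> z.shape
(31, 31)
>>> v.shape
(7, 7)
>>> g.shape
()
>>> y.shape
(31, 7)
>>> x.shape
(7, 31)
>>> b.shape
()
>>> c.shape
(31, 7)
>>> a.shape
(29, 3)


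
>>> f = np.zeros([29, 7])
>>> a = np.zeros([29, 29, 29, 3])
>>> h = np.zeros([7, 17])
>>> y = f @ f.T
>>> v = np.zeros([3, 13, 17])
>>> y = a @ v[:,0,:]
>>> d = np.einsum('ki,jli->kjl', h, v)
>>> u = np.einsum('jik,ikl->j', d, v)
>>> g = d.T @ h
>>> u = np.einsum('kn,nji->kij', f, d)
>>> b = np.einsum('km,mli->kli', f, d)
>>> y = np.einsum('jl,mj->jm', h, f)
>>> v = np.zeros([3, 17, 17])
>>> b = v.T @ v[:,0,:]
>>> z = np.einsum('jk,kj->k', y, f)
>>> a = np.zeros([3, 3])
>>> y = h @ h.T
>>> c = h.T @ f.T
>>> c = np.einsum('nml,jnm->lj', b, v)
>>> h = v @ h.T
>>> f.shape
(29, 7)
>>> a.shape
(3, 3)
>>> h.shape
(3, 17, 7)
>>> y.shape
(7, 7)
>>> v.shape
(3, 17, 17)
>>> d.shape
(7, 3, 13)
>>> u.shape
(29, 13, 3)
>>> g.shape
(13, 3, 17)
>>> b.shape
(17, 17, 17)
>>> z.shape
(29,)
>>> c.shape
(17, 3)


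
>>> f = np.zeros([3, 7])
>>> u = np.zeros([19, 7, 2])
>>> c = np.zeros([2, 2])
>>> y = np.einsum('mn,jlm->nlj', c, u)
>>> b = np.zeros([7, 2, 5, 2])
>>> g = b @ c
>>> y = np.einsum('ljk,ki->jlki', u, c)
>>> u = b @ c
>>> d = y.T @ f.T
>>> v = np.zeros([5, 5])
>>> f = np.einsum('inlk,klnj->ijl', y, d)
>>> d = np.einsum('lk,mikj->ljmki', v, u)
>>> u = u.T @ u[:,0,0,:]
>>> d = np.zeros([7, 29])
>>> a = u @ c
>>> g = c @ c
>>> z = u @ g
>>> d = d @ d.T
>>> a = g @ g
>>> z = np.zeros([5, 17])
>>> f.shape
(7, 3, 2)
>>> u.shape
(2, 5, 2, 2)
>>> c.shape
(2, 2)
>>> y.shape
(7, 19, 2, 2)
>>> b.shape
(7, 2, 5, 2)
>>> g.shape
(2, 2)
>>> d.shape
(7, 7)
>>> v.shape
(5, 5)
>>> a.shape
(2, 2)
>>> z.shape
(5, 17)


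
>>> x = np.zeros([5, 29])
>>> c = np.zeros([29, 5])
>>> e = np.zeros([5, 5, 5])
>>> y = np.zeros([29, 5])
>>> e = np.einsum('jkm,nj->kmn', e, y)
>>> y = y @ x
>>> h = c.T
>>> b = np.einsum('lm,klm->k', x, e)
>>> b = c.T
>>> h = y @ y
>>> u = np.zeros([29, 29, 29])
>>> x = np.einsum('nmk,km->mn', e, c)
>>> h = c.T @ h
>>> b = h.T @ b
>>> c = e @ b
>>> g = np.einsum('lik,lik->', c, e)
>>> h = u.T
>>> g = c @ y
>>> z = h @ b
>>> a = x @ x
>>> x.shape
(5, 5)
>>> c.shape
(5, 5, 29)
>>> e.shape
(5, 5, 29)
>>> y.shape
(29, 29)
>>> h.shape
(29, 29, 29)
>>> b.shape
(29, 29)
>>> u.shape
(29, 29, 29)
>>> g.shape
(5, 5, 29)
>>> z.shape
(29, 29, 29)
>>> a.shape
(5, 5)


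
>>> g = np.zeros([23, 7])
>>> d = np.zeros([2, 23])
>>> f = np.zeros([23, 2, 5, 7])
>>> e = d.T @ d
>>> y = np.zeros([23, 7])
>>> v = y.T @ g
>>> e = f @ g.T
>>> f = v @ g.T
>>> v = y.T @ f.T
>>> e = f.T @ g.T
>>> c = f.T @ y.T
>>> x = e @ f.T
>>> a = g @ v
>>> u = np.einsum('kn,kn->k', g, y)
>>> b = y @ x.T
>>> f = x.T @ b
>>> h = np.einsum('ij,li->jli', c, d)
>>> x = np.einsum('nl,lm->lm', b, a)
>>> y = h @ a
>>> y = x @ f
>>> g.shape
(23, 7)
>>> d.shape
(2, 23)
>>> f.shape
(7, 23)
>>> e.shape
(23, 23)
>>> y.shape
(23, 23)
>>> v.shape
(7, 7)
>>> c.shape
(23, 23)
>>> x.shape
(23, 7)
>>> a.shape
(23, 7)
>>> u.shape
(23,)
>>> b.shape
(23, 23)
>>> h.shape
(23, 2, 23)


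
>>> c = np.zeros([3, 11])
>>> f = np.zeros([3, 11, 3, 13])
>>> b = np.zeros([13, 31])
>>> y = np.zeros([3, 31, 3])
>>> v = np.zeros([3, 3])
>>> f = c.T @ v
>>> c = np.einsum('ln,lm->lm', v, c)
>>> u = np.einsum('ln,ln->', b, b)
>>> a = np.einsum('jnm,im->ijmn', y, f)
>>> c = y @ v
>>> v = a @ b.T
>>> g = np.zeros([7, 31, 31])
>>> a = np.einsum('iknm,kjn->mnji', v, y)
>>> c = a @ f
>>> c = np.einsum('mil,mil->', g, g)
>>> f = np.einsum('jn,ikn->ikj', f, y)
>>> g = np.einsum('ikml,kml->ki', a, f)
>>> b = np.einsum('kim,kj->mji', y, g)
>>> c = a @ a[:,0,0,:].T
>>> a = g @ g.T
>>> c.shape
(13, 3, 31, 13)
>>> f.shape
(3, 31, 11)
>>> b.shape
(3, 13, 31)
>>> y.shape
(3, 31, 3)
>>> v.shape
(11, 3, 3, 13)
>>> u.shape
()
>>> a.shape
(3, 3)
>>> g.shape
(3, 13)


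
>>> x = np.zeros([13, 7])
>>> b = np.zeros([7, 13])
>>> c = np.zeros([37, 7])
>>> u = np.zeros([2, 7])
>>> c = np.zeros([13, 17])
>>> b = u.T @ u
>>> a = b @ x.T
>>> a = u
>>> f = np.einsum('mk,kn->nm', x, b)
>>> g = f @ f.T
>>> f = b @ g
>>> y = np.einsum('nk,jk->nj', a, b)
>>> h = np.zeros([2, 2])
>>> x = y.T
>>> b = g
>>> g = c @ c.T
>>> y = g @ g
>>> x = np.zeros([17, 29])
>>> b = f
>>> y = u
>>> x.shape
(17, 29)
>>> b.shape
(7, 7)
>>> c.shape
(13, 17)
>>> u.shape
(2, 7)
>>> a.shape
(2, 7)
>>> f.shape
(7, 7)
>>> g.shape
(13, 13)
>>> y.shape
(2, 7)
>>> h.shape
(2, 2)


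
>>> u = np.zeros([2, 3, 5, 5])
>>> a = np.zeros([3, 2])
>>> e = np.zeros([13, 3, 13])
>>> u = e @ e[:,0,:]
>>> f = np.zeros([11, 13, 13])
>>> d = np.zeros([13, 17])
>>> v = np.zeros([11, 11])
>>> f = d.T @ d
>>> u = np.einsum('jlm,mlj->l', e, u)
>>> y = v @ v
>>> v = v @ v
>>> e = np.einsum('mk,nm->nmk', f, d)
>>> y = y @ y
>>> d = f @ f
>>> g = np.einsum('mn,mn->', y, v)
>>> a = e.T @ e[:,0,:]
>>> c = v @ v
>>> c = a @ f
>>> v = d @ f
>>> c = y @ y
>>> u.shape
(3,)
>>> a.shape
(17, 17, 17)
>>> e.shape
(13, 17, 17)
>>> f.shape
(17, 17)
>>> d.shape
(17, 17)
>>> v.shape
(17, 17)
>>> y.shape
(11, 11)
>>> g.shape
()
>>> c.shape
(11, 11)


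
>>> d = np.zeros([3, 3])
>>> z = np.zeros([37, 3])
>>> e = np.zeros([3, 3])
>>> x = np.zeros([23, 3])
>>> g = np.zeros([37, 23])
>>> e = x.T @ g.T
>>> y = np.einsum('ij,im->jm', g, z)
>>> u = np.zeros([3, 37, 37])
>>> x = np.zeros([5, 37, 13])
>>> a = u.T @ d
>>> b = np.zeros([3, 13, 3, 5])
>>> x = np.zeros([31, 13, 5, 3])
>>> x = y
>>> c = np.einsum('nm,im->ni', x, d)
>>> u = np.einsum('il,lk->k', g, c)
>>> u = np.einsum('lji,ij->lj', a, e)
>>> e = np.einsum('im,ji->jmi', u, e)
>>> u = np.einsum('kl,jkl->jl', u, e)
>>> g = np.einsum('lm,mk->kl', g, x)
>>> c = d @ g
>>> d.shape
(3, 3)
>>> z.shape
(37, 3)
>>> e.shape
(3, 37, 37)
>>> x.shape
(23, 3)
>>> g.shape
(3, 37)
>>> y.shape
(23, 3)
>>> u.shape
(3, 37)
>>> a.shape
(37, 37, 3)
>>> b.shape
(3, 13, 3, 5)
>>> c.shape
(3, 37)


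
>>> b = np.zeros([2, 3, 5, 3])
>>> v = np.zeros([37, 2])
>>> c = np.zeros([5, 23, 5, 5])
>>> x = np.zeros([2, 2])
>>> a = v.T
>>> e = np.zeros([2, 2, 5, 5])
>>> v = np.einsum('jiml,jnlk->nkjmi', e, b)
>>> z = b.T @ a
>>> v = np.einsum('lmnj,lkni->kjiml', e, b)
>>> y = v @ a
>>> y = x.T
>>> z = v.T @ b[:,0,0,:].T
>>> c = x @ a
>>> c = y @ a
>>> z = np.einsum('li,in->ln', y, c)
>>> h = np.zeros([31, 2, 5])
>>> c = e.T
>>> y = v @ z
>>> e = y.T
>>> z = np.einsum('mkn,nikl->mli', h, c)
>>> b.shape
(2, 3, 5, 3)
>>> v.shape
(3, 5, 3, 2, 2)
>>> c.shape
(5, 5, 2, 2)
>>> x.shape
(2, 2)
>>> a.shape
(2, 37)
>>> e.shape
(37, 2, 3, 5, 3)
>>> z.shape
(31, 2, 5)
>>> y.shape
(3, 5, 3, 2, 37)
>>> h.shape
(31, 2, 5)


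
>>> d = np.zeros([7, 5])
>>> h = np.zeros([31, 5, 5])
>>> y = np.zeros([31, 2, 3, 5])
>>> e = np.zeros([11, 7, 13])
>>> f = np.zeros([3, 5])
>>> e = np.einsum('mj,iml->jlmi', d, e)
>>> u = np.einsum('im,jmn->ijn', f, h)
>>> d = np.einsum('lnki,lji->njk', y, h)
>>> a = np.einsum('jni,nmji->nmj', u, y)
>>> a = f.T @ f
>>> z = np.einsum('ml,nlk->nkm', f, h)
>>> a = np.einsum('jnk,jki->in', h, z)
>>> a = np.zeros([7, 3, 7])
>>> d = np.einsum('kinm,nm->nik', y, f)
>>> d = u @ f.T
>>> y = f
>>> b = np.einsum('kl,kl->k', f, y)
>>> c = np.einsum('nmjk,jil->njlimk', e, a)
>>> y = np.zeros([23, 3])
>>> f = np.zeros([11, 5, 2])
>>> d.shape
(3, 31, 3)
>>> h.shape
(31, 5, 5)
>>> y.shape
(23, 3)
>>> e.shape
(5, 13, 7, 11)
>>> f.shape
(11, 5, 2)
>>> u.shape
(3, 31, 5)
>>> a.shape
(7, 3, 7)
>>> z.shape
(31, 5, 3)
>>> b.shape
(3,)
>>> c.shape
(5, 7, 7, 3, 13, 11)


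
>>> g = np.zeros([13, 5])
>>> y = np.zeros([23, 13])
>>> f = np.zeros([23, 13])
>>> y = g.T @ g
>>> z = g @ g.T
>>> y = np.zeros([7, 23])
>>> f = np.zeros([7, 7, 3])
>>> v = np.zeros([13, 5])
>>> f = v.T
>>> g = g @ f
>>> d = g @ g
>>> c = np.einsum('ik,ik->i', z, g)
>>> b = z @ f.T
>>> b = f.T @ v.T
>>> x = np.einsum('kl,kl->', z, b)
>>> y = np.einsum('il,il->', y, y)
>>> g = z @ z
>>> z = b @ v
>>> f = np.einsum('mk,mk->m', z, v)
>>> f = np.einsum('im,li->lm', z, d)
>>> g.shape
(13, 13)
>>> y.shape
()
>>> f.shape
(13, 5)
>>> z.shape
(13, 5)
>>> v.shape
(13, 5)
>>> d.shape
(13, 13)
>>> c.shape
(13,)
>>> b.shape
(13, 13)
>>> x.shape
()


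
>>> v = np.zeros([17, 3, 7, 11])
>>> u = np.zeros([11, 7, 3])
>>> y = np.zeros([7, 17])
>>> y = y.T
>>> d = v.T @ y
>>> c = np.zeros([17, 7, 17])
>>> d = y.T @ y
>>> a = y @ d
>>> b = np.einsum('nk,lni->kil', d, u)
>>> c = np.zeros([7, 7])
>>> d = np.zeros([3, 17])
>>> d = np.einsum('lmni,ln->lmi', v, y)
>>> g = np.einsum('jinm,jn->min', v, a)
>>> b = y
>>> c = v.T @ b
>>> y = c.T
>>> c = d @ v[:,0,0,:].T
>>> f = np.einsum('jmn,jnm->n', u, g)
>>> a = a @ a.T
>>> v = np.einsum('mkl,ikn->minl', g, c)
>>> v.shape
(11, 17, 17, 7)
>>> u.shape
(11, 7, 3)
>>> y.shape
(7, 3, 7, 11)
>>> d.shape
(17, 3, 11)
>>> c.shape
(17, 3, 17)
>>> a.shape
(17, 17)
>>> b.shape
(17, 7)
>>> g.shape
(11, 3, 7)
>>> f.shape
(3,)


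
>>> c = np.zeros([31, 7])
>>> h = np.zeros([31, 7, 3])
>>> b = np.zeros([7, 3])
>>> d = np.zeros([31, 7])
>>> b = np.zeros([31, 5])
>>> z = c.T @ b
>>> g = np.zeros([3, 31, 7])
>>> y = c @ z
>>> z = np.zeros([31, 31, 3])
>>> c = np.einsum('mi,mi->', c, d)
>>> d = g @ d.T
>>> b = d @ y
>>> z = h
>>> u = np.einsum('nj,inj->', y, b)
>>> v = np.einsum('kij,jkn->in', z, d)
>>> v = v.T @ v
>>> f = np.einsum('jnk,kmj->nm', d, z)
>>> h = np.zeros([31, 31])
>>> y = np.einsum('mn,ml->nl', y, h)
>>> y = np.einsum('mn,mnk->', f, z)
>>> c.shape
()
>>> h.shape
(31, 31)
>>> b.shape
(3, 31, 5)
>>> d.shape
(3, 31, 31)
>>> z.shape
(31, 7, 3)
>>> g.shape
(3, 31, 7)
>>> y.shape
()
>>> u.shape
()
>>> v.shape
(31, 31)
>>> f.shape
(31, 7)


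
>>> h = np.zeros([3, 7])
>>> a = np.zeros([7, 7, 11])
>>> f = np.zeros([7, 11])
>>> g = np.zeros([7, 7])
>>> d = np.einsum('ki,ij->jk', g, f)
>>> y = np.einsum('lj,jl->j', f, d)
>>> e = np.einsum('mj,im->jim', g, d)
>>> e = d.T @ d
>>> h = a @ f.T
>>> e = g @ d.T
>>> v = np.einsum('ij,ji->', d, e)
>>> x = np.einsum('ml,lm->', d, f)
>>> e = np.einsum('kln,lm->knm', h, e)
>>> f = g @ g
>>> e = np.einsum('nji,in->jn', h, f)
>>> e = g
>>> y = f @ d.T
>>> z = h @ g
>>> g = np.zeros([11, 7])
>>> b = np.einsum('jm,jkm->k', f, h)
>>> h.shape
(7, 7, 7)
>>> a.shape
(7, 7, 11)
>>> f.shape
(7, 7)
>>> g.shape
(11, 7)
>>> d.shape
(11, 7)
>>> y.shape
(7, 11)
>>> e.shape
(7, 7)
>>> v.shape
()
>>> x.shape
()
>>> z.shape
(7, 7, 7)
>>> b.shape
(7,)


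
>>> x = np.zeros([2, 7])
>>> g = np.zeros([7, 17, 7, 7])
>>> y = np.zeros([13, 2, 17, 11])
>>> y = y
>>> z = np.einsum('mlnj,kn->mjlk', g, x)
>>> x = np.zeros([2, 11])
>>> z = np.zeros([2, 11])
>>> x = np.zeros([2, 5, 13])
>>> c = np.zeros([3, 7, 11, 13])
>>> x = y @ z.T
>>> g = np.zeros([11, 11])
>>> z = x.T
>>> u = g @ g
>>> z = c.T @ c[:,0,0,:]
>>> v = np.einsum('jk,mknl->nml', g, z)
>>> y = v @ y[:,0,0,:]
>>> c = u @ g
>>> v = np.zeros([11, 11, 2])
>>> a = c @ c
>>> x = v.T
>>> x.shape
(2, 11, 11)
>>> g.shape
(11, 11)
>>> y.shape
(7, 13, 11)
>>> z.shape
(13, 11, 7, 13)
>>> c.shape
(11, 11)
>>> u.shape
(11, 11)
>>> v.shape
(11, 11, 2)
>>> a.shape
(11, 11)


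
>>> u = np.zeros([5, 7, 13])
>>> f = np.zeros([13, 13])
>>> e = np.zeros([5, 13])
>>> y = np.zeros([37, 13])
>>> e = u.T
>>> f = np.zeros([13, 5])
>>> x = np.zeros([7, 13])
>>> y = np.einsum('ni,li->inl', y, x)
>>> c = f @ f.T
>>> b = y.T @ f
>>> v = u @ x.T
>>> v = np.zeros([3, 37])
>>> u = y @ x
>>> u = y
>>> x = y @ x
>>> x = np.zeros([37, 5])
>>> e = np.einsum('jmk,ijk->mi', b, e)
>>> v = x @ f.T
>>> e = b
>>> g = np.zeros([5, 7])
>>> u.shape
(13, 37, 7)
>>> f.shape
(13, 5)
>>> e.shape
(7, 37, 5)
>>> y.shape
(13, 37, 7)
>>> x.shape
(37, 5)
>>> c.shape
(13, 13)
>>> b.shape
(7, 37, 5)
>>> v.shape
(37, 13)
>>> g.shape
(5, 7)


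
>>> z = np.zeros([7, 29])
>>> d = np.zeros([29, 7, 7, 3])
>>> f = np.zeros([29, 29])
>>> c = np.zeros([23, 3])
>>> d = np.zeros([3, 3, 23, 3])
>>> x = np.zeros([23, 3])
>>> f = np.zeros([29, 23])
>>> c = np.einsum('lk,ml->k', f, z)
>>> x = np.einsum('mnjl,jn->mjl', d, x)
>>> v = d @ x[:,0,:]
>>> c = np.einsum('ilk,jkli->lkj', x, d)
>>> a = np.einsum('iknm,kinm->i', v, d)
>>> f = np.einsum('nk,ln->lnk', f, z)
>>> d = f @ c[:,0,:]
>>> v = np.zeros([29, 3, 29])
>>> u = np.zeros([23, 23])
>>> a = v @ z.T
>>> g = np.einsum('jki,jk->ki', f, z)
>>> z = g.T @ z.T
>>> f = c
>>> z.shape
(23, 7)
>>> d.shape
(7, 29, 3)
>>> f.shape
(23, 3, 3)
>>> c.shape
(23, 3, 3)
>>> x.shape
(3, 23, 3)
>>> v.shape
(29, 3, 29)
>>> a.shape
(29, 3, 7)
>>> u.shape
(23, 23)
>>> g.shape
(29, 23)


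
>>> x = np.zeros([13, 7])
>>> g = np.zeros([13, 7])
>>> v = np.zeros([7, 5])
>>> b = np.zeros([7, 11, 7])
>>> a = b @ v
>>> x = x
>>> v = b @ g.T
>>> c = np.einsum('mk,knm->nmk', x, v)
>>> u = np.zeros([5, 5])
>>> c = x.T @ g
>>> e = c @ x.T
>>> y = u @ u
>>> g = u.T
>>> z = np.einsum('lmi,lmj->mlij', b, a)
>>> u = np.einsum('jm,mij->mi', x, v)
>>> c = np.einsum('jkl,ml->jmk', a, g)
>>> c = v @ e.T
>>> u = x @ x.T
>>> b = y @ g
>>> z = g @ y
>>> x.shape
(13, 7)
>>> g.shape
(5, 5)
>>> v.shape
(7, 11, 13)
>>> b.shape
(5, 5)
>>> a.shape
(7, 11, 5)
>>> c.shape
(7, 11, 7)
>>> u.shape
(13, 13)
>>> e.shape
(7, 13)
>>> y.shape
(5, 5)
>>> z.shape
(5, 5)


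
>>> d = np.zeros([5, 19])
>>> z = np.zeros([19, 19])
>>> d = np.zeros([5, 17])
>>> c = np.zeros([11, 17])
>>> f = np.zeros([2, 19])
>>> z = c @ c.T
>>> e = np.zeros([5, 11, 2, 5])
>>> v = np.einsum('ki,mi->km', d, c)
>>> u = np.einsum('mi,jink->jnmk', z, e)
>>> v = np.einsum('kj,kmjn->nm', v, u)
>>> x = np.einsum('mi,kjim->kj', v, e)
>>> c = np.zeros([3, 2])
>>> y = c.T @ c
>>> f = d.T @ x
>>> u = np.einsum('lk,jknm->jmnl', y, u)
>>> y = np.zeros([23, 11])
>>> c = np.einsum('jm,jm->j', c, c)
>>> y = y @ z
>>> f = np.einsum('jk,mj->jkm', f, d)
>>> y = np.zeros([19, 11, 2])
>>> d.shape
(5, 17)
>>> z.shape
(11, 11)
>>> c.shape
(3,)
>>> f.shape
(17, 11, 5)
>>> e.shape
(5, 11, 2, 5)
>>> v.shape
(5, 2)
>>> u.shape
(5, 5, 11, 2)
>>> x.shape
(5, 11)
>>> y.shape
(19, 11, 2)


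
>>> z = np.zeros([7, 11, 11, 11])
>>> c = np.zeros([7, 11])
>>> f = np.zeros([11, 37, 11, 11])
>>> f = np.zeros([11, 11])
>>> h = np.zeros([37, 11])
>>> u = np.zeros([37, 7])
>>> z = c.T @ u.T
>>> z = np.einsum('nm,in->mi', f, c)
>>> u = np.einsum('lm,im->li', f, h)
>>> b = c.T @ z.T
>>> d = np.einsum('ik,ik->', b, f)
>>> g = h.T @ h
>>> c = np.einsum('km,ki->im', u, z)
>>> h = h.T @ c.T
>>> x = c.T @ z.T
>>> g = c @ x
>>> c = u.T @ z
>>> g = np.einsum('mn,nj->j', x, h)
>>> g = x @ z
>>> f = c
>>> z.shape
(11, 7)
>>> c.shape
(37, 7)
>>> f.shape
(37, 7)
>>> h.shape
(11, 7)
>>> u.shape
(11, 37)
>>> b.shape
(11, 11)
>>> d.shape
()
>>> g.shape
(37, 7)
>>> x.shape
(37, 11)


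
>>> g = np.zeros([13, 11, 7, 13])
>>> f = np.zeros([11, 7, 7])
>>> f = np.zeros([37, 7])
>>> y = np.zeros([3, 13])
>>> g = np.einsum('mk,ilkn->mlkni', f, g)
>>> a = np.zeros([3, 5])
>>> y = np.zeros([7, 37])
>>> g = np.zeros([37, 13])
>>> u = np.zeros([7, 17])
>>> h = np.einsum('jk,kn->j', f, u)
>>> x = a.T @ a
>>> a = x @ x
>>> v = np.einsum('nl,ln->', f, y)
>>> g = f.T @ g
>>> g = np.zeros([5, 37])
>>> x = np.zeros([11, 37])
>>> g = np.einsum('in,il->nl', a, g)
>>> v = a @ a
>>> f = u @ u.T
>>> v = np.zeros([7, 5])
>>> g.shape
(5, 37)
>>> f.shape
(7, 7)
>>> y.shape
(7, 37)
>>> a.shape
(5, 5)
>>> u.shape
(7, 17)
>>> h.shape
(37,)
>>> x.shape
(11, 37)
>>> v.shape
(7, 5)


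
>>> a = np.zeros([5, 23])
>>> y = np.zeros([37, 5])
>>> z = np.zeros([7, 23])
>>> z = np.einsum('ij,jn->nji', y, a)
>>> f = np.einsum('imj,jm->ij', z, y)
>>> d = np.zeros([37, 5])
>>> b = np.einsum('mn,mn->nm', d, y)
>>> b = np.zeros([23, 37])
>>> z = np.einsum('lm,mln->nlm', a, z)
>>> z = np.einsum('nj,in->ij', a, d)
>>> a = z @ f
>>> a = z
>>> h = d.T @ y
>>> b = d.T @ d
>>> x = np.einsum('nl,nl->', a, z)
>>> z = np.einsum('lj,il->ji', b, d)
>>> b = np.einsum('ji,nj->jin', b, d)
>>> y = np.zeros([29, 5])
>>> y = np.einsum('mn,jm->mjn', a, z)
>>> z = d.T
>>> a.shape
(37, 23)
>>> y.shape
(37, 5, 23)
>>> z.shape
(5, 37)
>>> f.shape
(23, 37)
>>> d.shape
(37, 5)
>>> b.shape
(5, 5, 37)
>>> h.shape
(5, 5)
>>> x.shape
()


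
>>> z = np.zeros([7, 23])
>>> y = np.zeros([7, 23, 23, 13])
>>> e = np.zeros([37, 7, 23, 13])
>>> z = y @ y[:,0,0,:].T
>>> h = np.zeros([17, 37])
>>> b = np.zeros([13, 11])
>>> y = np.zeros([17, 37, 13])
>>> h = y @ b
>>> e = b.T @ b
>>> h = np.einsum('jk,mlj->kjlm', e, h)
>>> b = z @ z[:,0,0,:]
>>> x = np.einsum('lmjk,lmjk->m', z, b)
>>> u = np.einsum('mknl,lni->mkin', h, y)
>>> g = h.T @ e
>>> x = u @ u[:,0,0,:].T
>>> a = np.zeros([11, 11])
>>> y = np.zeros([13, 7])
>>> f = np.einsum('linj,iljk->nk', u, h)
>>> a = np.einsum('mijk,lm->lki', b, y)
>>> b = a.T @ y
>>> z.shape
(7, 23, 23, 7)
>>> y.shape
(13, 7)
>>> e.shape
(11, 11)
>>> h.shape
(11, 11, 37, 17)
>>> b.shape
(23, 7, 7)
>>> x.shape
(11, 11, 13, 11)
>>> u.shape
(11, 11, 13, 37)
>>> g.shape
(17, 37, 11, 11)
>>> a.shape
(13, 7, 23)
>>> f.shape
(13, 17)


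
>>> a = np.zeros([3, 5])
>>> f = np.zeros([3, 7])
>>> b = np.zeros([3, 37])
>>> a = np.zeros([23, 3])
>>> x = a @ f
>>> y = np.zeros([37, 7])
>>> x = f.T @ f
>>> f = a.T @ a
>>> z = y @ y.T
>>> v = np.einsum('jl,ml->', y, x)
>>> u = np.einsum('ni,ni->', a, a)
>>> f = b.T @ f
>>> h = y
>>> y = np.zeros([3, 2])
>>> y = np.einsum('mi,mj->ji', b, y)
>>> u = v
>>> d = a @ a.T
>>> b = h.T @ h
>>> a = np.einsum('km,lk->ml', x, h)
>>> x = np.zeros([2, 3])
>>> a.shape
(7, 37)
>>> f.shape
(37, 3)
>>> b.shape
(7, 7)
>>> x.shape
(2, 3)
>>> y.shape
(2, 37)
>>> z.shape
(37, 37)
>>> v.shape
()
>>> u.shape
()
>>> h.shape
(37, 7)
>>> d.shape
(23, 23)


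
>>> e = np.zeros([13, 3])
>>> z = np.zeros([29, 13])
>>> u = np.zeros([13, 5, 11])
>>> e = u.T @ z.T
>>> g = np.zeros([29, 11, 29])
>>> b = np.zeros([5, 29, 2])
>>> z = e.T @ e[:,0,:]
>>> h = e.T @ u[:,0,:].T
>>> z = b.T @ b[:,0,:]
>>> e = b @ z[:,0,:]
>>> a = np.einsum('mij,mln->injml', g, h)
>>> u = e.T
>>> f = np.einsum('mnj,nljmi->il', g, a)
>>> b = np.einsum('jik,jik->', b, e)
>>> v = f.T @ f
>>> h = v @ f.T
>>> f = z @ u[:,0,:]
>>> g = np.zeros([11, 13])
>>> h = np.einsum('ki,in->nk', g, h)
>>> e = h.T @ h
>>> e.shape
(11, 11)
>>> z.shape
(2, 29, 2)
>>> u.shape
(2, 29, 5)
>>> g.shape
(11, 13)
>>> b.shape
()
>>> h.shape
(5, 11)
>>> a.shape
(11, 13, 29, 29, 5)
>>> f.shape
(2, 29, 5)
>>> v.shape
(13, 13)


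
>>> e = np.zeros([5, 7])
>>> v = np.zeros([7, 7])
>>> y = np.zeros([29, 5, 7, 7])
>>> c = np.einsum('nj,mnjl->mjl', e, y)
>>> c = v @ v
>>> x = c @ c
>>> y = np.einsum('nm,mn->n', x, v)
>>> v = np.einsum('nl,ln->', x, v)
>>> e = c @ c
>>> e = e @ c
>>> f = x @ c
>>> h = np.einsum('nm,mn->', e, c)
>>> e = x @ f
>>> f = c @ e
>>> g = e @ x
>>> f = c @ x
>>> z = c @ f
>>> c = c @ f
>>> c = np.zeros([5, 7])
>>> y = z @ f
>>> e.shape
(7, 7)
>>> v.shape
()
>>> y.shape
(7, 7)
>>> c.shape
(5, 7)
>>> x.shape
(7, 7)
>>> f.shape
(7, 7)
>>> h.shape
()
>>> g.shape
(7, 7)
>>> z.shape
(7, 7)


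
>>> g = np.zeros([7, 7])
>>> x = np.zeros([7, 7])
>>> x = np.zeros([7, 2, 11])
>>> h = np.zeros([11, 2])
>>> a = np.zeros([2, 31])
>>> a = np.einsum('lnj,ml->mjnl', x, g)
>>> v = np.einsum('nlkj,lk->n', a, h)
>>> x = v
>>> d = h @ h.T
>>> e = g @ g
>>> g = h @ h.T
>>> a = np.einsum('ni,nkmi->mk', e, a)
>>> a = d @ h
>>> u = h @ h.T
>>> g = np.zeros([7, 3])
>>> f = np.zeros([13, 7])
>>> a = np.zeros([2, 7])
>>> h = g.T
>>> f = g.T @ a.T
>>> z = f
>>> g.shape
(7, 3)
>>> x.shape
(7,)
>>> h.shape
(3, 7)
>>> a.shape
(2, 7)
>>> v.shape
(7,)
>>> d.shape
(11, 11)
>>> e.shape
(7, 7)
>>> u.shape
(11, 11)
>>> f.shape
(3, 2)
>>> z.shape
(3, 2)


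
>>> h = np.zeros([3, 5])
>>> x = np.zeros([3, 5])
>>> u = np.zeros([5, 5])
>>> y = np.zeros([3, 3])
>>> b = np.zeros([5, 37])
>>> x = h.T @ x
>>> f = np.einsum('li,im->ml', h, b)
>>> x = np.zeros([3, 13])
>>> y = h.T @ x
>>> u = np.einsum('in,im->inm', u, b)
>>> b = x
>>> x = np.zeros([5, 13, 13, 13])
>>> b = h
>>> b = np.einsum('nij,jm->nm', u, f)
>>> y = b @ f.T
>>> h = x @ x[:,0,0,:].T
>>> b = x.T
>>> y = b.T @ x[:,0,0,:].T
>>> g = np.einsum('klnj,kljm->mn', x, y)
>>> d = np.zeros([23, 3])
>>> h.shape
(5, 13, 13, 5)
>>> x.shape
(5, 13, 13, 13)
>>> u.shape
(5, 5, 37)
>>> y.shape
(5, 13, 13, 5)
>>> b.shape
(13, 13, 13, 5)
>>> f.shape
(37, 3)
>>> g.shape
(5, 13)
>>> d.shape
(23, 3)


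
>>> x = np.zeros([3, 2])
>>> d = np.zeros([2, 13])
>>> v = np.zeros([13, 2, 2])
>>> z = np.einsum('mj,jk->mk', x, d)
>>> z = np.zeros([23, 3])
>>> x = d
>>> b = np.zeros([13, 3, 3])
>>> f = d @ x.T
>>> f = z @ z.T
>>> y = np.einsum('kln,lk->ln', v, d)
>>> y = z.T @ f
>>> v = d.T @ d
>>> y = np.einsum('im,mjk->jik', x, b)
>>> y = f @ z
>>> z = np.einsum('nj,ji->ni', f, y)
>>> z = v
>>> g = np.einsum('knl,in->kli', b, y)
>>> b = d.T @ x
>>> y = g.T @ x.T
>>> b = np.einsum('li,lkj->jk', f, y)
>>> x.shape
(2, 13)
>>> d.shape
(2, 13)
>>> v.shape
(13, 13)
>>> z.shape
(13, 13)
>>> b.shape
(2, 3)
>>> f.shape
(23, 23)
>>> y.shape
(23, 3, 2)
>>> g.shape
(13, 3, 23)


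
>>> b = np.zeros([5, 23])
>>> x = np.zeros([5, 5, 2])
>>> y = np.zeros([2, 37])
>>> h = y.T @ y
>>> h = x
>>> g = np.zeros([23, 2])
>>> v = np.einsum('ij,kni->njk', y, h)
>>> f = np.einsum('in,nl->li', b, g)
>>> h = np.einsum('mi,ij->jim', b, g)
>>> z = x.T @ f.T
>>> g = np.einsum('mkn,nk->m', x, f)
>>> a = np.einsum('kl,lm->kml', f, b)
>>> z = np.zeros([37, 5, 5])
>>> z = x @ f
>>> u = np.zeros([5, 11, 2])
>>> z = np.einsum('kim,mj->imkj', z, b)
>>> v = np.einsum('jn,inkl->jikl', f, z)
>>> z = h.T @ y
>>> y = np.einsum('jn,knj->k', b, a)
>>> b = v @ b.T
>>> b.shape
(2, 5, 5, 5)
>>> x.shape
(5, 5, 2)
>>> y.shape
(2,)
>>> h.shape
(2, 23, 5)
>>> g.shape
(5,)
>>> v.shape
(2, 5, 5, 23)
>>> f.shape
(2, 5)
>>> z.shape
(5, 23, 37)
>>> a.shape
(2, 23, 5)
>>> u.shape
(5, 11, 2)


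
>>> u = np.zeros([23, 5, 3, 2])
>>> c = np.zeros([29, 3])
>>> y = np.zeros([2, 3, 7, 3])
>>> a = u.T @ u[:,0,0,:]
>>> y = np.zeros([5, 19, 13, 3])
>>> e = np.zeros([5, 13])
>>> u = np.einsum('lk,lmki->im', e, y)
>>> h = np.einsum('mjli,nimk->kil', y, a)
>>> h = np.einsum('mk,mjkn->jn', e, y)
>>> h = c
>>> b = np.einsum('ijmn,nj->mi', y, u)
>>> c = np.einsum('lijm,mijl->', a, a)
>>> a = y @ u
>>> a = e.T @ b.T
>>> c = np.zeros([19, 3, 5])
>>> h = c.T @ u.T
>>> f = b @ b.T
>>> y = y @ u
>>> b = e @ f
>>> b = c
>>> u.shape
(3, 19)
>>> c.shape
(19, 3, 5)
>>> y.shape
(5, 19, 13, 19)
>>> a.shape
(13, 13)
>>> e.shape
(5, 13)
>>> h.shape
(5, 3, 3)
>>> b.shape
(19, 3, 5)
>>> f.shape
(13, 13)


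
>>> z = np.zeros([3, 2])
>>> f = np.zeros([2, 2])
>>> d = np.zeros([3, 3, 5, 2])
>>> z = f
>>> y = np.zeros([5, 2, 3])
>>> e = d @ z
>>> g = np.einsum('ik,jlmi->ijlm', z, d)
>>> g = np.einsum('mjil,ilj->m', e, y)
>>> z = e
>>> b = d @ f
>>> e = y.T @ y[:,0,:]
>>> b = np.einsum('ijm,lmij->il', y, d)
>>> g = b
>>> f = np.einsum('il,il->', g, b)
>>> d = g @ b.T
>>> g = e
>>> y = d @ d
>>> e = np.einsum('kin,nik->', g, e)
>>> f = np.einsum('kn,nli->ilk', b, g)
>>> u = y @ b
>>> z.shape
(3, 3, 5, 2)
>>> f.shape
(3, 2, 5)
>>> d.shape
(5, 5)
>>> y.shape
(5, 5)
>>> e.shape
()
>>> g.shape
(3, 2, 3)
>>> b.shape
(5, 3)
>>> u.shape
(5, 3)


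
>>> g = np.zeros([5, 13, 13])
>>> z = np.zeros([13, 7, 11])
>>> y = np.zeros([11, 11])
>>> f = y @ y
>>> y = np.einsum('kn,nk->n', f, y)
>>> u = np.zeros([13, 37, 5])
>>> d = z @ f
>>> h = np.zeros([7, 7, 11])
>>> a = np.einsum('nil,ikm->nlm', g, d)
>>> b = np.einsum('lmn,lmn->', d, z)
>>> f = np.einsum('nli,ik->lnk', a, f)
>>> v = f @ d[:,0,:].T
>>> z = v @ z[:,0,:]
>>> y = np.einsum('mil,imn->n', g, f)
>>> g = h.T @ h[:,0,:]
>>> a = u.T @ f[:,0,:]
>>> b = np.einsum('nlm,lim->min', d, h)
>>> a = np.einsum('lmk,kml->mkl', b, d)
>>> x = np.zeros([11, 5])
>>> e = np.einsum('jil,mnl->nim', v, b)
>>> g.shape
(11, 7, 11)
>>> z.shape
(13, 5, 11)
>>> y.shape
(11,)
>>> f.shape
(13, 5, 11)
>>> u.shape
(13, 37, 5)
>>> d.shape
(13, 7, 11)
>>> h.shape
(7, 7, 11)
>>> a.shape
(7, 13, 11)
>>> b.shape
(11, 7, 13)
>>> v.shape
(13, 5, 13)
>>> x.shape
(11, 5)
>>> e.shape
(7, 5, 11)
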